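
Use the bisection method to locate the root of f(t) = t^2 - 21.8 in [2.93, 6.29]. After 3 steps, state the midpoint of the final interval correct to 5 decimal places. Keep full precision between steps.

4.82000

f(2.930000) = -13.215100, f(6.290000) = 17.764100 (opposite signs)
step 1: m = 4.610000, f(m) = -0.547900 < 0 → root in [4.610000, 6.290000]
step 2: m = 5.450000, f(m) = 7.902500 > 0 → root in [4.610000, 5.450000]
step 3: m = 5.030000, f(m) = 3.500900 > 0 → root in [4.610000, 5.030000]
Midpoint of [4.610000, 5.030000] = 4.820000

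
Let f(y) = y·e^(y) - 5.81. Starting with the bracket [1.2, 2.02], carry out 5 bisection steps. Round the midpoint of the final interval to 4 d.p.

1.4178

f(1.200000) = -1.825860, f(2.020000) = 9.417416 (opposite signs)
step 1: m = 1.610000, f(m) = 2.244526 > 0 → root in [1.200000, 1.610000]
step 2: m = 1.405000, f(m) = -0.083885 < 0 → root in [1.405000, 1.610000]
step 3: m = 1.507500, f(m) = 0.997008 > 0 → root in [1.405000, 1.507500]
step 4: m = 1.456250, f(m) = 0.437083 > 0 → root in [1.405000, 1.456250]
step 5: m = 1.430625, f(m) = 0.171889 > 0 → root in [1.405000, 1.430625]
Midpoint of [1.405000, 1.430625] = 1.417812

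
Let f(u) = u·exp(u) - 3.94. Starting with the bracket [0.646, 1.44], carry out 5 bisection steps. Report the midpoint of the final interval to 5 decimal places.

1.20428

f(0.646000) = -2.707500, f(1.440000) = 2.137802 (opposite signs)
step 1: m = 1.043000, f(m) = -0.980261 < 0 → root in [1.043000, 1.440000]
step 2: m = 1.241500, f(m) = 0.356584 > 0 → root in [1.043000, 1.241500]
step 3: m = 1.142250, f(m) = -0.360404 < 0 → root in [1.142250, 1.241500]
step 4: m = 1.191875, f(m) = -0.014857 < 0 → root in [1.191875, 1.241500]
step 5: m = 1.216687, f(m) = 0.167520 > 0 → root in [1.191875, 1.216687]
Midpoint of [1.191875, 1.216687] = 1.204281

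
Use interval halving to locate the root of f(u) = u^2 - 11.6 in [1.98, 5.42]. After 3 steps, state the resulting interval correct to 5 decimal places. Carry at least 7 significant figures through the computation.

[3.27000, 3.70000]

f(1.980000) = -7.679600, f(5.420000) = 17.776400 (opposite signs)
step 1: m = 3.700000, f(m) = 2.090000 > 0 → root in [1.980000, 3.700000]
step 2: m = 2.840000, f(m) = -3.534400 < 0 → root in [2.840000, 3.700000]
step 3: m = 3.270000, f(m) = -0.907100 < 0 → root in [3.270000, 3.700000]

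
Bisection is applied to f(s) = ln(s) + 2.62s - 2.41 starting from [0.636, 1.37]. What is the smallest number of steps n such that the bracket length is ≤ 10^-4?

Initial width b − a = 1.37 − 0.636 = 0.734000.
After n steps the width is (b−a)/2^n; need (b−a)/2^n ≤ 10^-4.
So n ≥ log₂(0.734000/10^-4) = log₂(7340.0000) ≈ 12.8416.
Hence n = 13.

13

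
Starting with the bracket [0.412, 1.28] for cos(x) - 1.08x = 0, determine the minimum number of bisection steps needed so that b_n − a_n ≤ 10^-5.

17

Initial width b − a = 1.28 − 0.412 = 0.868000.
After n steps the width is (b−a)/2^n; need (b−a)/2^n ≤ 10^-5.
So n ≥ log₂(0.868000/10^-5) = log₂(86800.0000) ≈ 16.4054.
Hence n = 17.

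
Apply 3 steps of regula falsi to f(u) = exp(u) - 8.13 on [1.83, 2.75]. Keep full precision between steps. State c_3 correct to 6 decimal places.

2.088644

False-position update: c = (a·f(b) − b·f(a))/(f(b) − f(a)); replace the endpoint whose sign matches f(c).
f(1.830000) = -1.896113, f(2.750000) = 7.512632
step 1: c = 2.015405, f(c) = -0.626238 < 0 → new bracket [2.015405, 2.750000]
step 2: c = 2.071927, f(c) = -0.189889 < 0 → new bracket [2.071927, 2.750000]
step 3: c = 2.088644, f(c) = -0.056043 < 0 → new bracket [2.088644, 2.750000]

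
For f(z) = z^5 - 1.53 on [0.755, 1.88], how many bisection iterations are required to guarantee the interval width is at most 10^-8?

27

Initial width b − a = 1.88 − 0.755 = 1.125000.
After n steps the width is (b−a)/2^n; need (b−a)/2^n ≤ 10^-8.
So n ≥ log₂(1.125000/10^-8) = log₂(112500000.0000) ≈ 26.7453.
Hence n = 27.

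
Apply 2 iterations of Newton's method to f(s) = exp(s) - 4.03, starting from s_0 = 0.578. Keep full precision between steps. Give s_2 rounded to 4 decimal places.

f'(s) = exp(s)
s_0 = 0.578000: f = -2.247530, f' = 1.782470 → s_1 = 0.578000 - (-2.247530)/(1.782470) = 1.838908
s_1 = 1.838908: f = 2.259664, f' = 6.289664 → s_2 = 1.838908 - (2.259664)/(6.289664) = 1.479641

1.4796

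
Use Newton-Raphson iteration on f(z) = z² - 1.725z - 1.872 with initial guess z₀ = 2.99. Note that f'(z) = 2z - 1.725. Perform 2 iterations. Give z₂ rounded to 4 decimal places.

z_0 = 2.990000: f = 1.910350, f' = 4.255000 → z_1 = 2.990000 - (1.910350)/(4.255000) = 2.541034
z_1 = 2.541034: f = 0.201570, f' = 3.357068 → z_2 = 2.541034 - (0.201570)/(3.357068) = 2.480990

2.4810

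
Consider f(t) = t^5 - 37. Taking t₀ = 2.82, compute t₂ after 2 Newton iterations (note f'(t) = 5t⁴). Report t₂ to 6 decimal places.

t_0 = 2.820000: f = 141.338677, f' = 316.203329 → t_1 = 2.820000 - (141.338677)/(316.203329) = 2.373013
t_1 = 2.373013: f = 38.249025, f' = 158.551628 → t_2 = 2.373013 - (38.249025)/(158.551628) = 2.131773

2.131773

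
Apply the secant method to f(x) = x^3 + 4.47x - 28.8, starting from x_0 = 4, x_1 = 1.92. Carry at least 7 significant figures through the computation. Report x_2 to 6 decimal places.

Secant update: x_(k+1) = x_k − f(x_k)·(x_k − x_(k-1))/(f(x_k) − f(x_(k-1))).
f(x_0) = 53.080000, f(x_1) = -13.139712
x_2 = 1.920000 - (-13.139712)·(1.920000 - 4.000000)/(-13.139712 - (53.080000)) = 2.332726; f(x_2) = -5.678927

2.332726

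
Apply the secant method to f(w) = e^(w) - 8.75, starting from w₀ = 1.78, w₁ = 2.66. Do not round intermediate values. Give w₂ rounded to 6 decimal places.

f(w_0) = -2.820144, f(w_1) = 5.546289
w_2 = 2.660000 - (5.546289)·(2.660000 - 1.780000)/(5.546289 - (-2.820144)) = 2.076629; f(w_2) = -0.772469

2.076629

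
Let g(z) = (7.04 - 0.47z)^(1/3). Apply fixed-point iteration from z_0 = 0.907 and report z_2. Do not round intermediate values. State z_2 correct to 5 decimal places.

1.83291

z_1 = g(0.907000) = 1.877075
z_2 = g(1.877075) = 1.832911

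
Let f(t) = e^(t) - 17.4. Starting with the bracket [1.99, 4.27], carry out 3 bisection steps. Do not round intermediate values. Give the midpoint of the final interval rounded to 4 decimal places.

2.9875

f(1.990000) = -10.084466, f(4.270000) = 54.121636 (opposite signs)
step 1: m = 3.130000, f(m) = 5.473980 > 0 → root in [1.990000, 3.130000]
step 2: m = 2.560000, f(m) = -4.464183 < 0 → root in [2.560000, 3.130000]
step 3: m = 2.845000, f(m) = -0.198441 < 0 → root in [2.845000, 3.130000]
Midpoint of [2.845000, 3.130000] = 2.987500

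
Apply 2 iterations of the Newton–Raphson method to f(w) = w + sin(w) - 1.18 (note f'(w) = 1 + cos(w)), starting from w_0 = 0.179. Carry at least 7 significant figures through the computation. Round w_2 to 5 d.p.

0.60839

w_0 = 0.179000: f = -0.822954, f' = 1.984022 → w_1 = 0.179000 - (-0.822954)/(1.984022) = 0.593791
w_1 = 0.593791: f = -0.026702, f' = 1.828826 → w_2 = 0.593791 - (-0.026702)/(1.828826) = 0.608392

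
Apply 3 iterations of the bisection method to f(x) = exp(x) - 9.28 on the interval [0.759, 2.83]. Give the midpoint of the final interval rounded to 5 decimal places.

2.18281

f(0.759000) = -7.143861, f(2.830000) = 7.665461 (opposite signs)
step 1: m = 1.794500, f(m) = -3.263534 < 0 → root in [1.794500, 2.830000]
step 2: m = 2.312250, f(m) = 0.817118 > 0 → root in [1.794500, 2.312250]
step 3: m = 2.053375, f(m) = -1.485838 < 0 → root in [2.053375, 2.312250]
Midpoint of [2.053375, 2.312250] = 2.182812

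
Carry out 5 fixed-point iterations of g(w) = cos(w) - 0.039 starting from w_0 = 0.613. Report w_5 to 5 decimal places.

0.72756

w_1 = g(0.613000) = 0.778926
w_2 = g(0.778926) = 0.672669
w_3 = g(0.672669) = 0.743162
w_4 = g(0.743162) = 0.697333
w_5 = g(0.697333) = 0.727558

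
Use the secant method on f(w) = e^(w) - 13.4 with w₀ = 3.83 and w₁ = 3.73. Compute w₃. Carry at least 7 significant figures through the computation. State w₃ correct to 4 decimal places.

2.8093

f(w_0) = 32.662538, f(w_1) = 28.279108
w_2 = 3.730000 - (28.279108)·(3.730000 - 3.830000)/(28.279108 - (32.662538)) = 3.084863; f(w_2) = 8.464482
w_3 = 3.084863 - (8.464482)·(3.084863 - 3.730000)/(8.464482 - (28.279108)) = 2.809272; f(w_3) = 3.197827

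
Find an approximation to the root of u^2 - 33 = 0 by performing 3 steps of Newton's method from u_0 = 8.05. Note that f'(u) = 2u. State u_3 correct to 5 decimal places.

u_0 = 8.050000: f = 31.802500, f' = 16.100000 → u_1 = 8.050000 - (31.802500)/(16.100000) = 6.074689
u_1 = 6.074689: f = 3.901852, f' = 12.149379 → u_2 = 6.074689 - (3.901852)/(12.149379) = 5.753533
u_2 = 5.753533: f = 0.103141, f' = 11.507066 → u_3 = 5.753533 - (0.103141)/(11.507066) = 5.744570

5.74457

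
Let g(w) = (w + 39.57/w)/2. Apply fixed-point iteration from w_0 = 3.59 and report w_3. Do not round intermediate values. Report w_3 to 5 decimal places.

w_1 = g(3.590000) = 7.306142
w_2 = g(7.306142) = 6.361067
w_3 = g(6.361067) = 6.290861

6.29086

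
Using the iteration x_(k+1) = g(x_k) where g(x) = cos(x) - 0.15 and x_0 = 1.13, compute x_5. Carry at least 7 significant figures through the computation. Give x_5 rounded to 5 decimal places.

0.60921

x_1 = g(1.130000) = 0.276660
x_2 = g(0.276660) = 0.811973
x_3 = g(0.811973) = 0.538068
x_4 = g(0.538068) = 0.708700
x_5 = g(0.708700) = 0.609208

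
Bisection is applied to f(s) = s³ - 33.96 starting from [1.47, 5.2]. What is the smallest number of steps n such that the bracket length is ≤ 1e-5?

19

Initial width b − a = 5.2 − 1.47 = 3.730000.
After n steps the width is (b−a)/2^n; need (b−a)/2^n ≤ 1e-5.
So n ≥ log₂(3.730000/1e-5) = log₂(373000.0000) ≈ 18.5088.
Hence n = 19.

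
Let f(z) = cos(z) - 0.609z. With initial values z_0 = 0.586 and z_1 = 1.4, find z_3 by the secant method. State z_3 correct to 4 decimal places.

Secant update: z_(k+1) = z_k − f(z_k)·(z_k − z_(k-1))/(f(z_k) − f(z_(k-1))).
f(z_0) = 0.476285, f(z_1) = -0.682633
z_2 = 1.400000 - (-0.682633)·(1.400000 - 0.586000)/(-0.682633 - (0.476285)) = 0.920533; f(z_2) = 0.044791
z_3 = 0.920533 - (0.044791)·(0.920533 - 1.400000)/(0.044791 - (-0.682633)) = 0.950056; f(z_3) = 0.003053

0.9501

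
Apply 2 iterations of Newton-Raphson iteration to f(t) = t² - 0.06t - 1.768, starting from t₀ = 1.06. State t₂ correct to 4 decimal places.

1.3607

f'(t) = 2t - 0.06
t_0 = 1.060000: f = -0.708000, f' = 2.060000 → t_1 = 1.060000 - (-0.708000)/(2.060000) = 1.403689
t_1 = 1.403689: f = 0.118122, f' = 2.747379 → t_2 = 1.403689 - (0.118122)/(2.747379) = 1.360695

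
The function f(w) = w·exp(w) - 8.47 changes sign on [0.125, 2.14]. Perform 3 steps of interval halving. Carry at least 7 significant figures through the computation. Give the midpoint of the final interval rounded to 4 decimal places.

1.7622

f(0.125000) = -8.328356, f(2.140000) = 9.718797 (opposite signs)
step 1: m = 1.132500, f(m) = -4.955393 < 0 → root in [1.132500, 2.140000]
step 2: m = 1.636250, f(m) = -0.066426 < 0 → root in [1.636250, 2.140000]
step 3: m = 1.888125, f(m) = 4.004783 > 0 → root in [1.636250, 1.888125]
Midpoint of [1.636250, 1.888125] = 1.762188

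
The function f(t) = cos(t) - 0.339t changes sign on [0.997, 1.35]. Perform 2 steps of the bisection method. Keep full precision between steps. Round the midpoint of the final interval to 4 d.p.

f(0.997000) = 0.204841, f(1.350000) = -0.238643 (opposite signs)
step 1: m = 1.173500, f(m) = -0.010890 < 0 → root in [0.997000, 1.173500]
step 2: m = 1.085250, f(m) = 0.098792 > 0 → root in [1.085250, 1.173500]
Midpoint of [1.085250, 1.173500] = 1.129375

1.1294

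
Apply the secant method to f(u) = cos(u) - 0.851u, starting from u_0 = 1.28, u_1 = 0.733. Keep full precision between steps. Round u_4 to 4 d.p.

0.8101

f(u_0) = -0.802565, f(u_1) = 0.119387
u_2 = 0.733000 - (0.119387)·(0.733000 - 1.280000)/(0.119387 - (-0.802565)) = 0.803833; f(u_2) = 0.009890
u_3 = 0.803833 - (0.009890)·(0.803833 - 0.733000)/(0.009890 - (0.119387)) = 0.810231; f(u_3) = -0.000175
u_4 = 0.810231 - (-0.000175)·(0.810231 - 0.803833)/(-0.000175 - (0.009890)) = 0.810119; f(u_4) = 0.000000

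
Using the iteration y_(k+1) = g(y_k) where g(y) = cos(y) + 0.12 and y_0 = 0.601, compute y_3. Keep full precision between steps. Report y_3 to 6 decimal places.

y_1 = g(0.601000) = 0.944771
y_2 = g(0.944771) = 0.705929
y_3 = g(0.705929) = 0.881009

0.881009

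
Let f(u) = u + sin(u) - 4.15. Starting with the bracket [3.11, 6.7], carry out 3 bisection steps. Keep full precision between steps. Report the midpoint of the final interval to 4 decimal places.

f(3.110000) = -1.008413, f(6.700000) = 2.954850 (opposite signs)
step 1: m = 4.905000, f(m) = -0.226508 < 0 → root in [4.905000, 6.700000]
step 2: m = 5.802500, f(m) = 1.190113 > 0 → root in [4.905000, 5.802500]
step 3: m = 5.353750, f(m) = 0.402468 > 0 → root in [4.905000, 5.353750]
Midpoint of [4.905000, 5.353750] = 5.129375

5.1294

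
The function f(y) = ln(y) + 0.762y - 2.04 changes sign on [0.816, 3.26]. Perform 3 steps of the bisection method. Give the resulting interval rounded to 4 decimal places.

[1.7325, 2.0380]

f(0.816000) = -1.621549, f(3.260000) = 1.625847 (opposite signs)
step 1: m = 2.038000, f(m) = 0.224925 > 0 → root in [0.816000, 2.038000]
step 2: m = 1.427000, f(m) = -0.597052 < 0 → root in [1.427000, 2.038000]
step 3: m = 1.732500, f(m) = -0.170270 < 0 → root in [1.732500, 2.038000]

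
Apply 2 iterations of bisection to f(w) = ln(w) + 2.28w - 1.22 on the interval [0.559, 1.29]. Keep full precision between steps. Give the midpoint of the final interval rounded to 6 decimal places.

0.650375

f(0.559000) = -0.527086, f(1.290000) = 1.975842 (opposite signs)
step 1: m = 0.924500, f(m) = 0.809358 > 0 → root in [0.559000, 0.924500]
step 2: m = 0.741750, f(m) = 0.172447 > 0 → root in [0.559000, 0.741750]
Midpoint of [0.559000, 0.741750] = 0.650375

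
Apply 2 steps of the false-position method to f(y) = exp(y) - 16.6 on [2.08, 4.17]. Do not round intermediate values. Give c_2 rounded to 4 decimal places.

2.5820

f(2.080000) = -8.595531, f(4.170000) = 48.115452
step 1: c = 2.396776, f(c) = -5.612309 < 0 → new bracket [2.396776, 4.170000]
step 2: c = 2.582004, f(c) = -3.376393 < 0 → new bracket [2.582004, 4.170000]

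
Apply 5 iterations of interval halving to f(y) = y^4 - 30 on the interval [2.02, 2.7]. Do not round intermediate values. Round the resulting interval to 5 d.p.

[2.33875, 2.36000]

f(2.020000) = -13.350336, f(2.700000) = 23.144100 (opposite signs)
step 1: m = 2.360000, f(m) = 1.020444 > 0 → root in [2.020000, 2.360000]
step 2: m = 2.190000, f(m) = -6.997425 < 0 → root in [2.190000, 2.360000]
step 3: m = 2.275000, f(m) = -3.212906 < 0 → root in [2.275000, 2.360000]
step 4: m = 2.317500, f(m) = -1.154440 < 0 → root in [2.317500, 2.360000]
step 5: m = 2.338750, f(m) = -0.081818 < 0 → root in [2.338750, 2.360000]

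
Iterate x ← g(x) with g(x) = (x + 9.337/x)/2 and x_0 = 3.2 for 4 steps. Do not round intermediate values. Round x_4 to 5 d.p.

x_1 = g(3.200000) = 3.058906
x_2 = g(3.058906) = 3.055652
x_3 = g(3.055652) = 3.055651
x_4 = g(3.055651) = 3.055651

3.05565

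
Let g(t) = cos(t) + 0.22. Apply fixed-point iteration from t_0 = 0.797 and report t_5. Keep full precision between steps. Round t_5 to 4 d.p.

t_1 = g(0.797000) = 0.918856
t_2 = g(0.918856) = 0.826730
t_3 = g(0.826730) = 0.897285
t_4 = g(0.897285) = 0.843734
t_5 = g(0.843734) = 0.884677

0.8847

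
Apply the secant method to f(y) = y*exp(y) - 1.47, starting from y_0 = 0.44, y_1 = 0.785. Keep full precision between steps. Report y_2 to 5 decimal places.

f(y_0) = -0.786809, f(y_1) = 0.251039
y_2 = 0.785000 - (0.251039)·(0.785000 - 0.440000)/(0.251039 - (-0.786809)) = 0.701550; f(y_2) = -0.055061

0.70155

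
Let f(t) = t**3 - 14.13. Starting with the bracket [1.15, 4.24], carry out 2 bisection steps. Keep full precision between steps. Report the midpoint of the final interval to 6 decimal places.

2.308750

f(1.150000) = -12.609125, f(4.240000) = 62.095024 (opposite signs)
step 1: m = 2.695000, f(m) = 5.443852 > 0 → root in [1.150000, 2.695000]
step 2: m = 1.922500, f(m) = -7.024428 < 0 → root in [1.922500, 2.695000]
Midpoint of [1.922500, 2.695000] = 2.308750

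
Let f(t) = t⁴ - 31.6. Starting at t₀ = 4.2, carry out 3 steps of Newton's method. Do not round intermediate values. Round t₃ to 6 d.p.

2.417885

Newton update: t ← t − f(t)/f'(t).
f'(t) = 4t³
t_0 = 4.200000: f = 279.569600, f' = 296.352000 → t_1 = 4.200000 - (279.569600)/(296.352000) = 3.256630
t_1 = 3.256630: f = 80.879571, f' = 138.154562 → t_2 = 3.256630 - (80.879571)/(138.154562) = 2.671202
t_2 = 2.671202: f = 19.312777, f' = 76.239508 → t_3 = 2.671202 - (19.312777)/(76.239508) = 2.417885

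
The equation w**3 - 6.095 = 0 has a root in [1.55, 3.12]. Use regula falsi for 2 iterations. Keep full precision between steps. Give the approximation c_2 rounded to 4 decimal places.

f(1.550000) = -2.371125, f(3.120000) = 24.276328
step 1: c = 1.689701, f(c) = -1.270756 < 0 → new bracket [1.689701, 3.120000]
step 2: c = 1.760846, f(c) = -0.635357 < 0 → new bracket [1.760846, 3.120000]

1.7608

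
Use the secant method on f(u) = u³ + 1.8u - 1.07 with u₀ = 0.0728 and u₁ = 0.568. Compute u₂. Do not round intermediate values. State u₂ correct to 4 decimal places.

0.5055

f(u_0) = -0.938574, f(u_1) = 0.135650
u_2 = 0.568000 - (0.135650)·(0.568000 - 0.072800)/(0.135650 - (-0.938574)) = 0.505467; f(u_2) = -0.031013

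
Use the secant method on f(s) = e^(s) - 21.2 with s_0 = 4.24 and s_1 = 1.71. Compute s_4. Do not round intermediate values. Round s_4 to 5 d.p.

2.80973

Secant update: s_(k+1) = s_k − f(s_k)·(s_k − s_(k-1))/(f(s_k) − f(s_(k-1))).
f(s_0) = 48.207852, f(s_1) = -15.671039
s_2 = 1.710000 - (-15.671039)·(1.710000 - 4.240000)/(-15.671039 - (48.207852)) = 2.330670; f(s_2) = -10.915167
s_3 = 2.330670 - (-10.915167)·(2.330670 - 1.710000)/(-10.915167 - (-15.671039)) = 3.755166; f(s_3) = 21.541327
s_4 = 3.755166 - (21.541327)·(3.755166 - 2.330670)/(21.541327 - (-10.915167)) = 2.809730; f(s_4) = -4.594559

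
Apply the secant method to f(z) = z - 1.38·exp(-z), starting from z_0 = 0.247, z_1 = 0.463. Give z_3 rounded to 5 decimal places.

0.69021

f(z_0) = -0.830974, f(z_1) = -0.405562
z_2 = 0.463000 - (-0.405562)·(0.463000 - 0.247000)/(-0.405562 - (-0.830974)) = 0.668921; f(z_2) = -0.037999
z_3 = 0.668921 - (-0.037999)·(0.668921 - 0.463000)/(-0.037999 - (-0.405562)) = 0.690209; f(z_3) = -0.001821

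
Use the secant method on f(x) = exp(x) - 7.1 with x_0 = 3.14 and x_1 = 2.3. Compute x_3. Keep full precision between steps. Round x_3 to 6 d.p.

1.984532

f(x_0) = 16.003867, f(x_1) = 2.874182
x_2 = 2.300000 - (2.874182)·(2.300000 - 3.140000)/(2.874182 - (16.003867)) = 2.116118; f(x_2) = 1.198858
x_3 = 2.116118 - (1.198858)·(2.116118 - 2.300000)/(1.198858 - (2.874182)) = 1.984532; f(x_3) = 0.175644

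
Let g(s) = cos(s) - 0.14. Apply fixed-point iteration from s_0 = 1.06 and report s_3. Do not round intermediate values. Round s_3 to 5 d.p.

0.55688

s_1 = g(1.060000) = 0.348872
s_2 = g(0.348872) = 0.799759
s_3 = g(0.799759) = 0.556880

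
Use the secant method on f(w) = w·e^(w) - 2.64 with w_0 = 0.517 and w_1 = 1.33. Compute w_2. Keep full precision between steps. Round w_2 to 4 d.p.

0.8634

f(w_0) = -1.772997, f(w_1) = 2.388788
w_2 = 1.330000 - (2.388788)·(1.330000 - 0.517000)/(2.388788 - (-1.772997)) = 0.863353; f(w_2) = -0.592906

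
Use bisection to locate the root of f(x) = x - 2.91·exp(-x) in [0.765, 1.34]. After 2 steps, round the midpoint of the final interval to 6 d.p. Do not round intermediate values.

f(0.765000) = -0.589122, f(1.340000) = 0.578029 (opposite signs)
step 1: m = 1.052500, f(m) = 0.036724 > 0 → root in [0.765000, 1.052500]
step 2: m = 0.908750, f(m) = -0.264061 < 0 → root in [0.908750, 1.052500]
Midpoint of [0.908750, 1.052500] = 0.980625

0.980625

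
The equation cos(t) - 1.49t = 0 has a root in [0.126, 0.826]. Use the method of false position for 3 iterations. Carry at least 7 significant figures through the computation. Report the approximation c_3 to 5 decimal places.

False-position update: c = (a·f(b) − b·f(a))/(f(b) − f(a)); replace the endpoint whose sign matches f(c).
f(0.126000) = 0.804332, f(0.826000) = -0.552918
step 1: c = 0.540833, f(c) = 0.051438 > 0 → new bracket [0.540833, 0.826000]
step 2: c = 0.565105, f(c) = 0.002527 > 0 → new bracket [0.565105, 0.826000]
step 3: c = 0.566291, f(c) = 0.000122 > 0 → new bracket [0.566291, 0.826000]

0.56629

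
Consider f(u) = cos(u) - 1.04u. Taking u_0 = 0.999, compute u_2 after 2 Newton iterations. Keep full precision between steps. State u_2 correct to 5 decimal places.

f'(u) = -sin(u) - 1.04
u_0 = 0.999000: f = -0.497816, f' = -1.880930 → u_1 = 0.999000 - (-0.497816)/(-1.880930) = 0.734335
u_1 = 0.734335: f = -0.021432, f' = -1.710094 → u_2 = 0.734335 - (-0.021432)/(-1.710094) = 0.721802

0.72180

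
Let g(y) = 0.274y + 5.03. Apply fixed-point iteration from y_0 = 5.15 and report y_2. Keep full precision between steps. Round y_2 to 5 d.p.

6.79486

y_1 = g(5.150000) = 6.441100
y_2 = g(6.441100) = 6.794861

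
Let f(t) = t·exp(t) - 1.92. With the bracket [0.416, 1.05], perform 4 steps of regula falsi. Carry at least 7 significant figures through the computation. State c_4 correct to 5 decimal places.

f(0.416000) = -1.289391, f(1.050000) = 1.080534
step 1: c = 0.760937, f(c) = -0.291382 < 0 → new bracket [0.760937, 1.050000]
step 2: c = 0.822331, f(c) = -0.048540 < 0 → new bracket [0.822331, 1.050000]
step 3: c = 0.832119, f(c) = -0.007639 < 0 → new bracket [0.832119, 1.050000]
step 4: c = 0.833648, f(c) = -0.001191 < 0 → new bracket [0.833648, 1.050000]

0.83365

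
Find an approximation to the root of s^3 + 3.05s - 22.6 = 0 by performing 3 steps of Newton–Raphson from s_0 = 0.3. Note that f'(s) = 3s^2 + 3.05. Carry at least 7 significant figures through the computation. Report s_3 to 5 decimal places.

s_0 = 0.300000: f = -21.658000, f' = 3.320000 → s_1 = 0.300000 - (-21.658000)/(3.320000) = 6.823494
s_1 = 6.823494: f = 315.914014, f' = 142.730210 → s_2 = 6.823494 - (315.914014)/(142.730210) = 4.610129
s_2 = 4.610129: f = 89.441315, f' = 66.809875 → s_3 = 4.610129 - (89.441315)/(66.809875) = 3.271385

3.27139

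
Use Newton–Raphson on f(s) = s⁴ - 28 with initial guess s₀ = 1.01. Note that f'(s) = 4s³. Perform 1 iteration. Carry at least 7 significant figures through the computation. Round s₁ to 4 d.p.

Newton update: s ← s − f(s)/f'(s).
s_0 = 1.010000: f = -26.959396, f' = 4.121204 → s_1 = 1.010000 - (-26.959396)/(4.121204) = 7.551631

7.5516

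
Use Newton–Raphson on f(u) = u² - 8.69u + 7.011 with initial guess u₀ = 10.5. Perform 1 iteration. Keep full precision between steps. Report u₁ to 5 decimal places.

8.38660

f'(u) = 2u - 8.69
u_0 = 10.500000: f = 26.016000, f' = 12.310000 → u_1 = 10.500000 - (26.016000)/(12.310000) = 8.386596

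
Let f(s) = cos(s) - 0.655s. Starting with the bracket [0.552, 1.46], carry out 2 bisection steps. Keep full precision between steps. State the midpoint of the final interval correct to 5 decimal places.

f(0.552000) = 0.489917, f(1.460000) = -0.845730 (opposite signs)
step 1: m = 1.006000, f(m) = -0.123686 < 0 → root in [0.552000, 1.006000]
step 2: m = 0.779000, f(m) = 0.201371 > 0 → root in [0.779000, 1.006000]
Midpoint of [0.779000, 1.006000] = 0.892500

0.89250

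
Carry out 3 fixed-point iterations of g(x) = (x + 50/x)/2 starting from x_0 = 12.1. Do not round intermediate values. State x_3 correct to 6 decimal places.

x_1 = g(12.100000) = 8.116116
x_2 = g(8.116116) = 7.138349
x_3 = g(7.138349) = 7.071385

7.071385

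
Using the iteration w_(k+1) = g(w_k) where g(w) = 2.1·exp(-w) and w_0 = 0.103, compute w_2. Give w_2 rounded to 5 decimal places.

w_1 = g(0.103000) = 1.894467
w_2 = g(1.894467) = 0.315837

0.31584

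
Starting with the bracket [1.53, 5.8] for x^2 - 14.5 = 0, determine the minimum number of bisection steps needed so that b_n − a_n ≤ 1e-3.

13

Initial width b − a = 5.8 − 1.53 = 4.270000.
After n steps the width is (b−a)/2^n; need (b−a)/2^n ≤ 1e-3.
So n ≥ log₂(4.270000/1e-3) = log₂(4270.0000) ≈ 12.0600.
Hence n = 13.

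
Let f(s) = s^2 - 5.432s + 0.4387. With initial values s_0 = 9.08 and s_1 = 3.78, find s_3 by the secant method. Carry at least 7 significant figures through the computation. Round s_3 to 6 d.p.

f(s_0) = 33.562540, f(s_1) = -5.805860
s_2 = 3.780000 - (-5.805860)·(3.780000 - 9.080000)/(-5.805860 - (33.562540)) = 4.561618; f(s_2) = -3.531649
s_3 = 4.561618 - (-3.531649)·(4.561618 - 3.780000)/(-3.531649 - (-5.805860)) = 5.775403; f(s_3) = 2.421989

5.775403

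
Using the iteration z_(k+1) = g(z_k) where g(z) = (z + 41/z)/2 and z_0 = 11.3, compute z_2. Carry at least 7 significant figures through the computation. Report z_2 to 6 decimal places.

6.478538

z_1 = g(11.300000) = 7.464159
z_2 = g(7.464159) = 6.478538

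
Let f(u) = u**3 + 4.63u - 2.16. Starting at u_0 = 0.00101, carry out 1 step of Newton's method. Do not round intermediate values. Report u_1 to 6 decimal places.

f'(u) = 3u**2 + 4.63
u_0 = 0.001010: f = -2.155324, f' = 4.630003 → u_1 = 0.001010 - (-2.155324)/(4.630003) = 0.466522

0.466522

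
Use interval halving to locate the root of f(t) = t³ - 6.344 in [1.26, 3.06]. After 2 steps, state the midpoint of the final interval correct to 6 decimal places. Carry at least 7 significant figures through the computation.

f(1.260000) = -4.343624, f(3.060000) = 22.308616 (opposite signs)
step 1: m = 2.160000, f(m) = 3.733696 > 0 → root in [1.260000, 2.160000]
step 2: m = 1.710000, f(m) = -1.343789 < 0 → root in [1.710000, 2.160000]
Midpoint of [1.710000, 2.160000] = 1.935000

1.935000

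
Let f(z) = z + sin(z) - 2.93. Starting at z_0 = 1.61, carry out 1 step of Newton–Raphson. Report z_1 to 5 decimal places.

f'(z) = 1 + cos(z)
z_0 = 1.610000: f = -0.320768, f' = 0.960806 → z_1 = 1.610000 - (-0.320768)/(0.960806) = 1.943853

1.94385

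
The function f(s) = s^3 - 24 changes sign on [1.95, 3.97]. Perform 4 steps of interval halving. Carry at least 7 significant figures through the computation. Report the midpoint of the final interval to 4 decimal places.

f(1.950000) = -16.585125, f(3.970000) = 38.570773 (opposite signs)
step 1: m = 2.960000, f(m) = 1.934336 > 0 → root in [1.950000, 2.960000]
step 2: m = 2.455000, f(m) = -9.203654 < 0 → root in [2.455000, 2.960000]
step 3: m = 2.707500, f(m) = -4.152519 < 0 → root in [2.707500, 2.960000]
step 4: m = 2.833750, f(m) = -1.244593 < 0 → root in [2.833750, 2.960000]
Midpoint of [2.833750, 2.960000] = 2.896875

2.8969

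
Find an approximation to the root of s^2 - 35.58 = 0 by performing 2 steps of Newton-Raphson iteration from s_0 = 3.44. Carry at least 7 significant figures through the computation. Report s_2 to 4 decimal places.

6.0272

f'(s) = 2s
s_0 = 3.440000: f = -23.746400, f' = 6.880000 → s_1 = 3.440000 - (-23.746400)/(6.880000) = 6.891512
s_1 = 6.891512: f = 11.912933, f' = 13.783023 → s_2 = 6.891512 - (11.912933)/(13.783023) = 6.027192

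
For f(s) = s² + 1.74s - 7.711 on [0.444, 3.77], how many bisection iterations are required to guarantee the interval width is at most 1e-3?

12

Initial width b − a = 3.77 − 0.444 = 3.326000.
After n steps the width is (b−a)/2^n; need (b−a)/2^n ≤ 1e-3.
So n ≥ log₂(3.326000/1e-3) = log₂(3326.0000) ≈ 11.6996.
Hence n = 12.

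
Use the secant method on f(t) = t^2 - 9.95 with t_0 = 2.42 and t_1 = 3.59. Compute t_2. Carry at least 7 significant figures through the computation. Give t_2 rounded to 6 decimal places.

Secant update: t_(k+1) = t_k − f(t_k)·(t_k − t_(k-1))/(f(t_k) − f(t_(k-1))).
f(t_0) = -4.093600, f(t_1) = 2.938100
t_2 = 3.590000 - (2.938100)·(3.590000 - 2.420000)/(2.938100 - (-4.093600)) = 3.101131; f(t_2) = -0.332984

3.101131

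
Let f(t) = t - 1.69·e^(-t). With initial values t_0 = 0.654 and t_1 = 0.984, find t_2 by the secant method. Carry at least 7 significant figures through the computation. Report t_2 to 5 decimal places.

0.78253

Secant update: t_(k+1) = t_k − f(t_k)·(t_k − t_(k-1))/(f(t_k) − f(t_(k-1))).
f(t_0) = -0.224735, f(t_1) = 0.352256
t_2 = 0.984000 - (0.352256)·(0.984000 - 0.654000)/(0.352256 - (-0.224735)) = 0.782533; f(t_2) = 0.009787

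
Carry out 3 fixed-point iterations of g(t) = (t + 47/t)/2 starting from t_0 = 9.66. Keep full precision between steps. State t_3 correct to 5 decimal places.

6.85566

t_1 = g(9.660000) = 7.262712
t_2 = g(7.262712) = 6.867062
t_3 = g(6.867062) = 6.855664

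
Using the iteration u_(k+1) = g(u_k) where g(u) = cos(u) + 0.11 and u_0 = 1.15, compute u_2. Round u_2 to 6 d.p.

u_1 = g(1.150000) = 0.518487
u_2 = g(0.518487) = 0.978570

0.978570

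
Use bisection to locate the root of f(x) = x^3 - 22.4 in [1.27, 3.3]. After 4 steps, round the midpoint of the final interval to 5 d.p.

f(1.270000) = -20.351617, f(3.300000) = 13.537000 (opposite signs)
step 1: m = 2.285000, f(m) = -10.469501 < 0 → root in [2.285000, 3.300000]
step 2: m = 2.792500, f(m) = -0.623928 < 0 → root in [2.792500, 3.300000]
step 3: m = 3.046250, f(m) = 5.868100 > 0 → root in [2.792500, 3.046250]
step 4: m = 2.919375, f(m) = 2.481104 > 0 → root in [2.792500, 2.919375]
Midpoint of [2.792500, 2.919375] = 2.855937

2.85594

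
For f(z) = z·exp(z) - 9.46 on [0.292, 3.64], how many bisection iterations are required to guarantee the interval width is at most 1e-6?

Initial width b − a = 3.64 − 0.292 = 3.348000.
After n steps the width is (b−a)/2^n; need (b−a)/2^n ≤ 1e-6.
So n ≥ log₂(3.348000/1e-6) = log₂(3348000.0000) ≈ 21.6749.
Hence n = 22.

22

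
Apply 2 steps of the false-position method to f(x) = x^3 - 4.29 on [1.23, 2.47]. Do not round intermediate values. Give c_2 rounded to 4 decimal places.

1.5587

f(1.230000) = -2.429133, f(2.470000) = 10.779223
step 1: c = 1.458047, f(c) = -1.190337 < 0 → new bracket [1.458047, 2.470000]
step 2: c = 1.558683, f(c) = -0.503194 < 0 → new bracket [1.558683, 2.470000]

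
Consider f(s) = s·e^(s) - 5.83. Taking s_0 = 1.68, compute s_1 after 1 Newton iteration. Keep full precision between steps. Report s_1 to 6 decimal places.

f'(s) = (s + 1)·e^(s)
s_0 = 1.680000: f = 3.184134, f' = 14.379690 → s_1 = 1.680000 - (3.184134)/(14.379690) = 1.458567

1.458567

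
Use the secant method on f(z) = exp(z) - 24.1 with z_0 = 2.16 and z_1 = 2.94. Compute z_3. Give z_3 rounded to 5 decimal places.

3.16353

f(z_0) = -15.428862, f(z_1) = -5.184154
z_2 = 2.940000 - (-5.184154)·(2.940000 - 2.160000)/(-5.184154 - (-15.428862)) = 3.334705; f(z_2) = 3.970107
z_3 = 3.334705 - (3.970107)·(3.334705 - 2.940000)/(3.970107 - (-5.184154)) = 3.163526; f(z_3) = -0.446155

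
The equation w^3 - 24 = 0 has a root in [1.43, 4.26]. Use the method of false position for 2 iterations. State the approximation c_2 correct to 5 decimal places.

2.62658

f(1.430000) = -21.075793, f(4.260000) = 53.308776
step 1: c = 2.231840, f(c) = -12.882966 < 0 → new bracket [2.231840, 4.260000]
step 2: c = 2.626583, f(c) = -5.879376 < 0 → new bracket [2.626583, 4.260000]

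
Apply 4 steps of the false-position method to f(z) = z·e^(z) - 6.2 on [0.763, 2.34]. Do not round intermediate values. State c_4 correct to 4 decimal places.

1.4045

f(0.763000) = -4.563593, f(2.340000) = 18.092094
step 1: c = 1.080659, f(c) = -3.015707 < 0 → new bracket [1.080659, 2.340000]
step 2: c = 1.260583, f(c) = -1.753320 < 0 → new bracket [1.260583, 2.340000]
step 3: c = 1.355949, f(c) = -0.938323 < 0 → new bracket [1.355949, 2.340000]
step 4: c = 1.404469, f(c) = -0.479091 < 0 → new bracket [1.404469, 2.340000]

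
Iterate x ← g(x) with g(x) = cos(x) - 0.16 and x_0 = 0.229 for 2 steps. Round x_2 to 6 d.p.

x_1 = g(0.229000) = 0.813894
x_2 = g(0.813894) = 0.526673

0.526673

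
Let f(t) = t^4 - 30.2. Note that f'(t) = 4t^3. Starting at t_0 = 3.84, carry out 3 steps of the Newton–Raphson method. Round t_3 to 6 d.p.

2.364900

t_0 = 3.840000: f = 187.232719, f' = 226.492416 → t_1 = 3.840000 - (187.232719)/(226.492416) = 3.013338
t_1 = 3.013338: f = 52.250117, f' = 109.446896 → t_2 = 3.013338 - (52.250117)/(109.446896) = 2.535936
t_2 = 2.535936: f = 11.157410, f' = 65.234147 → t_3 = 2.535936 - (11.157410)/(65.234147) = 2.364900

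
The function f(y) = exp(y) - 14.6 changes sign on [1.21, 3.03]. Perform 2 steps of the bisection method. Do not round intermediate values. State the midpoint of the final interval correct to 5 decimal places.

2.80250

f(1.210000) = -11.246515, f(3.030000) = 6.097233 (opposite signs)
step 1: m = 2.120000, f(m) = -6.268863 < 0 → root in [2.120000, 3.030000]
step 2: m = 2.575000, f(m) = -1.468683 < 0 → root in [2.575000, 3.030000]
Midpoint of [2.575000, 3.030000] = 2.802500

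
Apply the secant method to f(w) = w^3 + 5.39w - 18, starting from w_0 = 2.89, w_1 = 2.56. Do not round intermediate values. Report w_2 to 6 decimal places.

2.105910

f(w_0) = 21.714669, f(w_1) = 12.575616
w_2 = 2.560000 - (12.575616)·(2.560000 - 2.890000)/(12.575616 - (21.714669)) = 2.105910; f(w_2) = 2.690263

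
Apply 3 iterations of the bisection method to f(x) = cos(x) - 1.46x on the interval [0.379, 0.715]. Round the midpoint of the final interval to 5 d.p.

0.56800

f(0.379000) = 0.375695, f(0.715000) = -0.288807 (opposite signs)
step 1: m = 0.547000, f(m) = 0.055469 > 0 → root in [0.547000, 0.715000]
step 2: m = 0.631000, f(m) = -0.113822 < 0 → root in [0.547000, 0.631000]
step 3: m = 0.589000, f(m) = -0.028443 < 0 → root in [0.547000, 0.589000]
Midpoint of [0.547000, 0.589000] = 0.568000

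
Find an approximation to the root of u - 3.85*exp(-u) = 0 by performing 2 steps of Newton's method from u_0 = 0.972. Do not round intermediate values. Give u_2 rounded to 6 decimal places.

1.181345

f'(u) = 1 + 3.85*exp(-u)
u_0 = 0.972000: f = -0.484554, f' = 2.456554 → u_1 = 0.972000 - (-0.484554)/(2.456554) = 1.169249
u_1 = 1.169249: f = -0.026561, f' = 2.195810 → u_2 = 1.169249 - (-0.026561)/(2.195810) = 1.181345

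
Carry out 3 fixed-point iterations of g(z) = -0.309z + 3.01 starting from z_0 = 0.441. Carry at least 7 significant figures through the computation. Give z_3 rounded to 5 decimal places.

z_1 = g(0.441000) = 2.873731
z_2 = g(2.873731) = 2.122017
z_3 = g(2.122017) = 2.354297

2.35430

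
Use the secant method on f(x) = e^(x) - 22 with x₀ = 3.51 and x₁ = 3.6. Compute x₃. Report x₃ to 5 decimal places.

Secant update: x_(k+1) = x_k − f(x_k)·(x_k − x_(k-1))/(f(x_k) − f(x_(k-1))).
f(x_0) = 11.448268, f(x_1) = 14.598234
x_2 = 3.600000 - (14.598234)·(3.600000 - 3.510000)/(14.598234 - (11.448268)) = 3.182903; f(x_2) = 2.116667
x_3 = 3.182903 - (2.116667)·(3.182903 - 3.600000)/(2.116667 - (14.598234)) = 3.112170; f(x_3) = 0.469761

3.11217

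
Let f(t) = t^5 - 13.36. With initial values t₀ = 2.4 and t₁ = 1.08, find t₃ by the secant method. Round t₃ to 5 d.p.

f(t_0) = 66.266240, f(t_1) = -11.890672
t_2 = 1.080000 - (-11.890672)·(1.080000 - 2.400000)/(-11.890672 - (66.266240)) = 1.280823; f(t_2) = -9.912969
t_3 = 1.280823 - (-9.912969)·(1.280823 - 1.080000)/(-9.912969 - (-11.890672)) = 2.287420; f(t_3) = 49.262349

2.28742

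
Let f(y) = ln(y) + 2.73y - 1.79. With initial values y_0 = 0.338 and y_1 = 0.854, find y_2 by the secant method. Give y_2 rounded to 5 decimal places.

0.76925

f(y_0) = -1.951969, f(y_1) = 0.383596
y_2 = 0.854000 - (0.383596)·(0.854000 - 0.338000)/(0.383596 - (-1.951969)) = 0.769252; f(y_2) = 0.047720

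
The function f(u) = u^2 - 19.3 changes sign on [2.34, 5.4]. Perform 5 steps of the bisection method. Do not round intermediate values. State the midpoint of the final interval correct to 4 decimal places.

4.3959

f(2.340000) = -13.824400, f(5.400000) = 9.860000 (opposite signs)
step 1: m = 3.870000, f(m) = -4.323100 < 0 → root in [3.870000, 5.400000]
step 2: m = 4.635000, f(m) = 2.183225 > 0 → root in [3.870000, 4.635000]
step 3: m = 4.252500, f(m) = -1.216244 < 0 → root in [4.252500, 4.635000]
step 4: m = 4.443750, f(m) = 0.446914 > 0 → root in [4.252500, 4.443750]
step 5: m = 4.348125, f(m) = -0.393809 < 0 → root in [4.348125, 4.443750]
Midpoint of [4.348125, 4.443750] = 4.395937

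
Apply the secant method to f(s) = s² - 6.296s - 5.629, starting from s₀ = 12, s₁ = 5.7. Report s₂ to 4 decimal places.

6.4915

f(s_0) = 62.819000, f(s_1) = -9.026200
s_2 = 5.700000 - (-9.026200)·(5.700000 - 12.000000)/(-9.026200 - (62.819000)) = 6.491494; f(s_2) = -4.359950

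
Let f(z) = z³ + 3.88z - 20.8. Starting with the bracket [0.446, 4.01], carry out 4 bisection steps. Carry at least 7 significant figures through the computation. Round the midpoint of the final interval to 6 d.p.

2.339375

f(0.446000) = -18.980803, f(4.010000) = 59.240001 (opposite signs)
step 1: m = 2.228000, f(m) = -1.095604 < 0 → root in [2.228000, 4.010000]
step 2: m = 3.119000, f(m) = 21.643854 > 0 → root in [2.228000, 3.119000]
step 3: m = 2.673500, f(m) = 8.682295 > 0 → root in [2.228000, 2.673500]
step 4: m = 2.450750, f(m) = 3.428545 > 0 → root in [2.228000, 2.450750]
Midpoint of [2.228000, 2.450750] = 2.339375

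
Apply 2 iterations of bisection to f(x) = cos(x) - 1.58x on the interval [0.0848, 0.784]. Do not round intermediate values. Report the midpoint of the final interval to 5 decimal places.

f(0.084800) = 0.862423, f(0.784000) = -0.530625 (opposite signs)
step 1: m = 0.434400, f(m) = 0.220771 > 0 → root in [0.434400, 0.784000]
step 2: m = 0.609200, f(m) = -0.142430 < 0 → root in [0.434400, 0.609200]
Midpoint of [0.434400, 0.609200] = 0.521800

0.52180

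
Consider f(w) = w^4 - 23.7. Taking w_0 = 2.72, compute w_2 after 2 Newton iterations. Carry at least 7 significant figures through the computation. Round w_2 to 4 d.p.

2.2166

f'(w) = 4w^3
w_0 = 2.720000: f = 31.036323, f' = 80.494592 → w_1 = 2.720000 - (31.036323)/(80.494592) = 2.334430
w_1 = 2.334430: f = 5.997727, f' = 50.886479 → w_2 = 2.334430 - (5.997727)/(50.886479) = 2.216565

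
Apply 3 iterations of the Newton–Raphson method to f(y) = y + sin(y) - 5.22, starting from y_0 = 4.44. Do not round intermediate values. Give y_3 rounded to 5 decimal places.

f'(y) = 1 + cos(y)
y_0 = 4.440000: f = -1.743131, f' = 0.730967 → y_1 = 4.440000 - (-1.743131)/(0.730967) = 6.824692
y_1 = 6.824692: f = 2.120120, f' = 1.856933 → y_2 = 6.824692 - (2.120120)/(1.856933) = 5.682960
y_2 = 5.682960: f = -0.101868, f' = 1.825208 → y_3 = 5.682960 - (-0.101868)/(1.825208) = 5.738772

5.73877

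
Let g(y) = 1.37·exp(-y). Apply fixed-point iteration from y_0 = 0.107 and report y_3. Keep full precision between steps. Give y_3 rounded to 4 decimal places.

y_1 = g(0.107000) = 1.230980
y_2 = g(1.230980) = 0.400049
y_3 = g(0.400049) = 0.918294

0.9183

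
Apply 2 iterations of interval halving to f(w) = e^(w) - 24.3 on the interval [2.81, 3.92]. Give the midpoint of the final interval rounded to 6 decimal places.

f(2.810000) = -7.690082, f(3.920000) = 26.100445 (opposite signs)
step 1: m = 3.365000, f(m) = 4.633497 > 0 → root in [2.810000, 3.365000]
step 2: m = 3.087500, f(m) = -2.377796 < 0 → root in [3.087500, 3.365000]
Midpoint of [3.087500, 3.365000] = 3.226250

3.226250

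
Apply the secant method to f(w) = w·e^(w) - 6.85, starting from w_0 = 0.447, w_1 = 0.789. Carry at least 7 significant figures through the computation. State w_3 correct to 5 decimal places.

Secant update: w_(k+1) = w_k − f(w_k)·(w_k − w_(k-1))/(f(w_k) − f(w_(k-1))).
f(w_0) = -6.151064, f(w_1) = -5.113258
w_2 = 0.789000 - (-5.113258)·(0.789000 - 0.447000)/(-5.113258 - (-6.151064)) = 2.474029; f(w_2) = 22.517159
w_3 = 2.474029 - (22.517159)·(2.474029 - 0.789000)/(22.517159 - (-5.113258)) = 1.100830; f(w_3) = -3.540179

1.10083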